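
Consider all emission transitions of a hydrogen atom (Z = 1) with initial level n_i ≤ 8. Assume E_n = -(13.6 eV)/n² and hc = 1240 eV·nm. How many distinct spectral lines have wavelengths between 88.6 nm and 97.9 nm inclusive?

5

Enumerate all n_i → n_f pairs with 1 ≤ n_f < n_i ≤ 8 and compute λ = 1240 / [13.6·1·(1/n_f² − 1/n_i²)].
Lines falling in [88.6, 97.9] nm: 8→1 (92.62 nm), 7→1 (93.08 nm), 6→1 (93.78 nm), 5→1 (94.98 nm), 4→1 (97.25 nm).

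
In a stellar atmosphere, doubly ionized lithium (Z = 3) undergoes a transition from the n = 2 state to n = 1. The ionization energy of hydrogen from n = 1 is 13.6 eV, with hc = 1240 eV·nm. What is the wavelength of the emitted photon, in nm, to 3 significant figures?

For Z = 3 the level energies scale as Z², so the effective Rydberg energy is 13.6 × 9 = 122.4 eV.
ΔE = 122.4 × (1/1² − 1/2²) = 122.4 × 0.7500 = 91.80 eV.
λ = hc/ΔE = 1240 / 91.80 = 13.5 nm.

13.5 nm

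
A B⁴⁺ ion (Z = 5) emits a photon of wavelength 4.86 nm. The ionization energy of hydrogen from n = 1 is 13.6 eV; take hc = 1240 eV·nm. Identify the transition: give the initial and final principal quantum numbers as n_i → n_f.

n_i = 2, n_f = 1

The photon energy is ΔE = hc/λ = 1240 / 4.86 = 255.1 eV.
With Z = 5, ΔE = 340.0 × (1/n_f² − 1/n_i²), so 1/n_f² − 1/n_i² = 0.7504.
Trying n_f = 1 gives 1/n_i² = 0.2496, i.e. n_i ≈ 2; this pair matches.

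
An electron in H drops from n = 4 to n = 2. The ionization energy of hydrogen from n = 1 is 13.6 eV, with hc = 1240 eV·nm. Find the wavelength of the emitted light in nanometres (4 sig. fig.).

ΔE = 13.60 × (1/2² − 1/4²) = 13.60 × 0.1875 = 2.550 eV.
λ = hc/ΔE = 1240 / 2.550 = 486.3 nm.

486.3 nm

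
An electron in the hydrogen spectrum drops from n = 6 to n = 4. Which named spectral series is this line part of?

The series is set by the lower level: n_f = 4 is the Brackett series.

Brackett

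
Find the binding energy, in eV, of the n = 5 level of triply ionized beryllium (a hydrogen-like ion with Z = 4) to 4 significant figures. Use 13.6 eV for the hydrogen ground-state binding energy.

8.704 eV

E_n = −13.6 Z²/n² = −217.6/n² eV for Z = 4.
E_5 = −217.6/25 = −8.704 eV, so ionization (to E = 0) requires 8.704 eV.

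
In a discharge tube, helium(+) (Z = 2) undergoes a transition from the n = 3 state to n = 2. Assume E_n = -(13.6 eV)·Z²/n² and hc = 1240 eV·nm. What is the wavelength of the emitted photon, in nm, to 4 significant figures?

For Z = 2 the level energies scale as Z², so the effective Rydberg energy is 13.6 × 4 = 54.40 eV.
ΔE = 54.40 × (1/2² − 1/3²) = 54.40 × 0.1389 = 7.556 eV.
λ = hc/ΔE = 1240 / 7.556 = 164.1 nm.

164.1 nm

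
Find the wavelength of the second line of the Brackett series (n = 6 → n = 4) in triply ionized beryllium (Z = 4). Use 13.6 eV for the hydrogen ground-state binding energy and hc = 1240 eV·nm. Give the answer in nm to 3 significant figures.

164 nm

The Brackett series terminates on n_f = 4; the second line has n_i = 4+2 = 6.
ΔE = 217.6 × (1/4² − 1/6²) = 7.556 eV.
λ = 1240 / 7.556 = 164 nm.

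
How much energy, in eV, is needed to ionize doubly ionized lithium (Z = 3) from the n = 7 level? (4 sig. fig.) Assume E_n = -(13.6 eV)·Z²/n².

2.498 eV

E_n = −13.6 Z²/n² = −122.4/n² eV for Z = 3.
E_7 = −122.4/49 = −2.498 eV, so ionization (to E = 0) requires 2.498 eV.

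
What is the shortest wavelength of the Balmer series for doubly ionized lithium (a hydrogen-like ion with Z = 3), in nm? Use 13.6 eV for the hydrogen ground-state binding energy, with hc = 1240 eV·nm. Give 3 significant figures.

40.5 nm

The Balmer series has lower level n_f = 2; the series limit corresponds to n_i → ∞.
ΔE_max = 13.6 × 9 / 2² = 30.60 eV.
λ_min = 1240 / 30.60 = 40.5 nm.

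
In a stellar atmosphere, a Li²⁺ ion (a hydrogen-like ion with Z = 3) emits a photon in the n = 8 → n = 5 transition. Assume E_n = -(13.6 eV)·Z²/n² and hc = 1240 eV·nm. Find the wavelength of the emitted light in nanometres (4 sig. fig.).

415.6 nm

For Z = 3 the level energies scale as Z², so the effective Rydberg energy is 13.6 × 9 = 122.4 eV.
ΔE = 122.4 × (1/5² − 1/8²) = 122.4 × 0.02438 = 2.984 eV.
λ = hc/ΔE = 1240 / 2.984 = 415.6 nm.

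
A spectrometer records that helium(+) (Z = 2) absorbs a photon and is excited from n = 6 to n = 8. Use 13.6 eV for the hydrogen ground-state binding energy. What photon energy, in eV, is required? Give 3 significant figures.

0.661 eV

The Bohr energies scale as Z², so for Z = 2: E_n = −54.40/n² eV.
E_8 = −54.40/64 = −0.8500 eV and E_6 = −54.40/36 = −1.511 eV.
The photon energy is |E_8 − E_6| = 0.661 eV.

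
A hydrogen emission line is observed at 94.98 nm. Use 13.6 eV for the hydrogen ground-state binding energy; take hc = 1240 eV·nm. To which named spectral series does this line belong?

ΔE = 1240/94.98 = 13.06 eV.
This matches 13.6 × (1/1² − 1/5²), so n_f = 1: the Lyman series.

Lyman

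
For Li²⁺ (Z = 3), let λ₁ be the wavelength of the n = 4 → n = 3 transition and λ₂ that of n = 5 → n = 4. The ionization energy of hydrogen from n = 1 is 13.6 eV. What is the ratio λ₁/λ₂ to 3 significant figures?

λ ∝ 1/ΔE ∝ 1/(1/n_f² − 1/n_i²), and the Z² and hc factors cancel in the ratio.
λ₁/λ₂ = (1/4² − 1/5²)/(1/3² − 1/4²) = 0.02250/0.04861 = 0.463.

0.463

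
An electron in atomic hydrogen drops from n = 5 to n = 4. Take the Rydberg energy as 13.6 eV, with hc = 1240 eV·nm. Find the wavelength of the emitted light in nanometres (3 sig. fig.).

ΔE = 13.60 × (1/4² − 1/5²) = 13.60 × 0.02250 = 0.3060 eV.
λ = hc/ΔE = 1240 / 0.3060 = 4050 nm.
This line belongs to the Brackett series.

4050 nm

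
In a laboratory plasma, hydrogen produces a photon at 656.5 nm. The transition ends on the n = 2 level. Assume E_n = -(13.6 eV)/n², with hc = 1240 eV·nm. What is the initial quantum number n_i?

n_i = 3

The photon energy is ΔE = hc/λ = 1240 / 656.5 = 1.889 eV.
With Z = 1, ΔE = 13.60 × (1/n_f² − 1/n_i²), so 1/n_f² − 1/n_i² = 0.1389.
With n_f = 2: 1/n_i² = 1/4 − 0.1389 = 0.1111, so n_i ≈ 3.00.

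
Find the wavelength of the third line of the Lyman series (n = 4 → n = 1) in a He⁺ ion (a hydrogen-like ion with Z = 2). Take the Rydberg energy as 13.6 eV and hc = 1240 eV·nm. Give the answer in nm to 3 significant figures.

The Lyman series terminates on n_f = 1; the third line has n_i = 1+3 = 4.
ΔE = 54.40 × (1/1² − 1/4²) = 51.00 eV.
λ = 1240 / 51.00 = 24.3 nm.

24.3 nm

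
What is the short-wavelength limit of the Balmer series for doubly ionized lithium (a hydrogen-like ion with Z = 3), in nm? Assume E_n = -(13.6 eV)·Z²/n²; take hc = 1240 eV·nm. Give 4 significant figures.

40.52 nm

The Balmer series has lower level n_f = 2; the series limit corresponds to n_i → ∞.
ΔE_max = 13.6 × 9 / 2² = 30.60 eV.
λ_min = 1240 / 30.60 = 40.52 nm.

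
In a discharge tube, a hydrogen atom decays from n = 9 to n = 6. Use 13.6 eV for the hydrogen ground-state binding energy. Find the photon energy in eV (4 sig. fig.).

0.2099 eV

E_9 = −13.60/81 = −0.1679 eV and E_6 = −13.60/36 = −0.3778 eV.
The photon energy is |E_9 − E_6| = 0.2099 eV.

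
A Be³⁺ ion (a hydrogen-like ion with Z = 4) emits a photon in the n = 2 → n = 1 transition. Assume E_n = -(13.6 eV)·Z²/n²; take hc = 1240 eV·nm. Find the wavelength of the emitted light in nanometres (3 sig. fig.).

For Z = 4 the level energies scale as Z², so the effective Rydberg energy is 13.6 × 16 = 217.6 eV.
ΔE = 217.6 × (1/1² − 1/2²) = 217.6 × 0.7500 = 163.2 eV.
λ = hc/ΔE = 1240 / 163.2 = 7.60 nm.

7.60 nm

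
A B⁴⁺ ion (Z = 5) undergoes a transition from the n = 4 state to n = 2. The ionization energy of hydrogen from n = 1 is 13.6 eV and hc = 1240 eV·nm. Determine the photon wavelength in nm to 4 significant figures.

19.45 nm

For Z = 5 the level energies scale as Z², so the effective Rydberg energy is 13.6 × 25 = 340.0 eV.
ΔE = 340.0 × (1/2² − 1/4²) = 340.0 × 0.1875 = 63.75 eV.
λ = hc/ΔE = 1240 / 63.75 = 19.45 nm.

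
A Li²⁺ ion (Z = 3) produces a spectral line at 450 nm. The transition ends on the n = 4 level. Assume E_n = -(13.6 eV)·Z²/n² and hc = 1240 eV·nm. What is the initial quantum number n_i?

The photon energy is ΔE = hc/λ = 1240 / 450 = 2.756 eV.
With Z = 3, ΔE = 122.4 × (1/n_f² − 1/n_i²), so 1/n_f² − 1/n_i² = 0.02251.
With n_f = 4: 1/n_i² = 1/16 − 0.02251 = 0.03999, so n_i ≈ 5.00.

n_i = 5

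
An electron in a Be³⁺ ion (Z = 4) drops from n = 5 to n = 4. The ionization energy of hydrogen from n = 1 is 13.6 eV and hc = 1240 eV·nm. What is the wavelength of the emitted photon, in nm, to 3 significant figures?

For Z = 4 the level energies scale as Z², so the effective Rydberg energy is 13.6 × 16 = 217.6 eV.
ΔE = 217.6 × (1/4² − 1/5²) = 217.6 × 0.02250 = 4.896 eV.
λ = hc/ΔE = 1240 / 4.896 = 253 nm.

253 nm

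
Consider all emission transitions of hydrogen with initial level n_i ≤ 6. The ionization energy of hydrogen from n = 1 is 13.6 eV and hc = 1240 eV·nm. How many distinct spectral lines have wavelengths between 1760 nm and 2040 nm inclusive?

Enumerate all n_i → n_f pairs with 1 ≤ n_f < n_i ≤ 6 and compute λ = 1240 / [13.6·1·(1/n_f² − 1/n_i²)].
Lines falling in [1760, 2040] nm: 4→3 (1876 nm).

1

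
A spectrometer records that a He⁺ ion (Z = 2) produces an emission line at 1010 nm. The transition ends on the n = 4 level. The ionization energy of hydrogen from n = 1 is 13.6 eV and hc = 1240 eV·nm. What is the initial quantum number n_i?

The photon energy is ΔE = hc/λ = 1240 / 1010 = 1.228 eV.
With Z = 2, ΔE = 54.40 × (1/n_f² − 1/n_i²), so 1/n_f² − 1/n_i² = 0.02257.
With n_f = 4: 1/n_i² = 1/16 − 0.02257 = 0.03993, so n_i ≈ 5.00.

n_i = 5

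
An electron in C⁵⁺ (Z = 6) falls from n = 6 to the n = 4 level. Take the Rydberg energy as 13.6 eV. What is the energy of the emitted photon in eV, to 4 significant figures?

17.00 eV

The Bohr energies scale as Z², so for Z = 6: E_n = −489.6/n² eV.
E_6 = −489.6/36 = −13.60 eV and E_4 = −489.6/16 = −30.60 eV.
The photon energy is |E_6 − E_4| = 17.00 eV.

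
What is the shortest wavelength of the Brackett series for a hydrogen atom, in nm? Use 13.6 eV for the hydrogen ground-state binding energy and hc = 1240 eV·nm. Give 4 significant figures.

The Brackett series has lower level n_f = 4; the series limit corresponds to n_i → ∞.
ΔE_max = 13.6 × 1 / 4² = 0.8500 eV.
λ_min = 1240 / 0.8500 = 1459 nm.

1459 nm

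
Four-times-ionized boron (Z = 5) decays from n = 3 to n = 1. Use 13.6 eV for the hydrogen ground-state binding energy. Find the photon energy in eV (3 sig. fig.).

The Bohr energies scale as Z², so for Z = 5: E_n = −340.0/n² eV.
E_3 = −340.0/9 = −37.78 eV and E_1 = −340.0/1 = −340.0 eV.
The photon energy is |E_3 − E_1| = 302 eV.

302 eV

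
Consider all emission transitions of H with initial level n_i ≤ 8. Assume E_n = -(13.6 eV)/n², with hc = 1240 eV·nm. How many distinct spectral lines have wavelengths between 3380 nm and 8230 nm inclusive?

5

Enumerate all n_i → n_f pairs with 1 ≤ n_f < n_i ≤ 8 and compute λ = 1240 / [13.6·1·(1/n_f² − 1/n_i²)].
Lines falling in [3380, 8230] nm: 8→5 (3741 nm), 5→4 (4052 nm), 7→5 (4654 nm), 6→5 (7460 nm), 8→6 (7503 nm).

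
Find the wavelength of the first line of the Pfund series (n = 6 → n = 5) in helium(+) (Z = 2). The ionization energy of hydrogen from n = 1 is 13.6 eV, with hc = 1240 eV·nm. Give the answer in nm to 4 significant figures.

1865 nm

The Pfund series terminates on n_f = 5; the first line has n_i = 5+1 = 6.
ΔE = 54.40 × (1/5² − 1/6²) = 0.6649 eV.
λ = 1240 / 0.6649 = 1865 nm.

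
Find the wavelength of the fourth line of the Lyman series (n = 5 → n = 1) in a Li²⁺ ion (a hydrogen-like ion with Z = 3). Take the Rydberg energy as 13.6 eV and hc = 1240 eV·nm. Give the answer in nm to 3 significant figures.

10.6 nm

The Lyman series terminates on n_f = 1; the fourth line has n_i = 1+4 = 5.
ΔE = 122.4 × (1/1² − 1/5²) = 117.5 eV.
λ = 1240 / 117.5 = 10.6 nm.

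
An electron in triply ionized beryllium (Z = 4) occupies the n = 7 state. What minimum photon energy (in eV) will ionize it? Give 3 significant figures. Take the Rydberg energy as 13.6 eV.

4.44 eV

E_n = −13.6 Z²/n² = −217.6/n² eV for Z = 4.
E_7 = −217.6/49 = −4.44 eV, so ionization (to E = 0) requires 4.44 eV.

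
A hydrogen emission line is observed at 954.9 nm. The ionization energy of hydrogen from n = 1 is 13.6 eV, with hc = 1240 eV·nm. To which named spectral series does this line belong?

Paschen

ΔE = 1240/954.9 = 1.299 eV.
This matches 13.6 × (1/3² − 1/8²), so n_f = 3: the Paschen series.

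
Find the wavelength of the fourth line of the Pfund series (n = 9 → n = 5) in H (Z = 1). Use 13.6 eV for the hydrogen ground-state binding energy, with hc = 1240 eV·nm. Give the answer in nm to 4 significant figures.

3297 nm

The Pfund series terminates on n_f = 5; the fourth line has n_i = 5+4 = 9.
ΔE = 13.60 × (1/5² − 1/9²) = 0.3761 eV.
λ = 1240 / 0.3761 = 3297 nm.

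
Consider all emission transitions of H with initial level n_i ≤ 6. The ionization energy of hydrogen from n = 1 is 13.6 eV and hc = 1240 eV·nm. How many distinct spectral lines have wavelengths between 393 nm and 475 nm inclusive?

Enumerate all n_i → n_f pairs with 1 ≤ n_f < n_i ≤ 6 and compute λ = 1240 / [13.6·1·(1/n_f² − 1/n_i²)].
Lines falling in [393, 475] nm: 6→2 (410.3 nm), 5→2 (434.2 nm).

2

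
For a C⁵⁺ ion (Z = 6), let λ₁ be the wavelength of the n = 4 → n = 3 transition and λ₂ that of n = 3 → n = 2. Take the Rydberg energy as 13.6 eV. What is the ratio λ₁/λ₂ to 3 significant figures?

λ ∝ 1/ΔE ∝ 1/(1/n_f² − 1/n_i²), and the Z² and hc factors cancel in the ratio.
λ₁/λ₂ = (1/2² − 1/3²)/(1/3² − 1/4²) = 0.1389/0.04861 = 2.86.

2.86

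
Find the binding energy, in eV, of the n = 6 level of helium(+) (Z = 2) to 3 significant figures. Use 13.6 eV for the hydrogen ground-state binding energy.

1.51 eV

E_n = −13.6 Z²/n² = −54.40/n² eV for Z = 2.
E_6 = −54.40/36 = −1.51 eV, so ionization (to E = 0) requires 1.51 eV.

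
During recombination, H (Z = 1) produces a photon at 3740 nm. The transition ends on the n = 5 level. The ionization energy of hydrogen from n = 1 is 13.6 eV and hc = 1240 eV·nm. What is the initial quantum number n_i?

n_i = 8

The photon energy is ΔE = hc/λ = 1240 / 3740 = 0.3316 eV.
With Z = 1, ΔE = 13.60 × (1/n_f² − 1/n_i²), so 1/n_f² − 1/n_i² = 0.02438.
With n_f = 5: 1/n_i² = 1/25 − 0.02438 = 0.01562, so n_i ≈ 8.00.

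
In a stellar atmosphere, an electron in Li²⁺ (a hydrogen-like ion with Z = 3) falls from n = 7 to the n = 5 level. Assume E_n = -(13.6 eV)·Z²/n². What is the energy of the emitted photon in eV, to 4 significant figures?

2.398 eV

The Bohr energies scale as Z², so for Z = 3: E_n = −122.4/n² eV.
E_7 = −122.4/49 = −2.498 eV and E_5 = −122.4/25 = −4.896 eV.
The photon energy is |E_7 − E_5| = 2.398 eV.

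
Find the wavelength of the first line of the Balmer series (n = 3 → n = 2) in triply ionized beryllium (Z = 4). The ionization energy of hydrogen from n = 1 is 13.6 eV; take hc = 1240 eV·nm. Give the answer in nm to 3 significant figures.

The Balmer series terminates on n_f = 2; the first line has n_i = 2+1 = 3.
ΔE = 217.6 × (1/2² − 1/3²) = 30.22 eV.
λ = 1240 / 30.22 = 41.0 nm.

41.0 nm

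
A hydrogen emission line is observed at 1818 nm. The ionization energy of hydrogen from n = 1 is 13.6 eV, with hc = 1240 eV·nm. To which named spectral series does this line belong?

ΔE = 1240/1818 = 0.6821 eV.
This matches 13.6 × (1/4² − 1/9²), so n_f = 4: the Brackett series.

Brackett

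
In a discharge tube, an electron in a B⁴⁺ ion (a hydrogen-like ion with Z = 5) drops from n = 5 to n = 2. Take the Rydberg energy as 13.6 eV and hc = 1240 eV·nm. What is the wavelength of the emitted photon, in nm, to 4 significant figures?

For Z = 5 the level energies scale as Z², so the effective Rydberg energy is 13.6 × 25 = 340.0 eV.
ΔE = 340.0 × (1/2² − 1/5²) = 340.0 × 0.2100 = 71.40 eV.
λ = hc/ΔE = 1240 / 71.40 = 17.37 nm.

17.37 nm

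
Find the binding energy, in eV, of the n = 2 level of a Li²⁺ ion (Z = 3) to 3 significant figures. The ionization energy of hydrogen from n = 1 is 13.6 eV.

30.6 eV

E_n = −13.6 Z²/n² = −122.4/n² eV for Z = 3.
E_2 = −122.4/4 = −30.6 eV, so ionization (to E = 0) requires 30.6 eV.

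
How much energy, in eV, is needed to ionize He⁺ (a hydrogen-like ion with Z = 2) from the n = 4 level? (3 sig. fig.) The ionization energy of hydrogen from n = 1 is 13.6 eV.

3.40 eV

E_n = −13.6 Z²/n² = −54.40/n² eV for Z = 2.
E_4 = −54.40/16 = −3.40 eV, so ionization (to E = 0) requires 3.40 eV.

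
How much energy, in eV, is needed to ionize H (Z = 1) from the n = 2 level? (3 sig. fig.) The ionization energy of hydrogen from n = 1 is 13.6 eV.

3.40 eV

E_2 = −13.60/4 = −3.40 eV, so ionization (to E = 0) requires 3.40 eV.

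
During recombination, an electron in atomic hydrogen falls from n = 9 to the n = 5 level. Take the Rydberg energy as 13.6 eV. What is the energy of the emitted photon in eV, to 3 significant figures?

0.376 eV

E_9 = −13.60/81 = −0.1679 eV and E_5 = −13.60/25 = −0.5440 eV.
The photon energy is |E_9 − E_5| = 0.376 eV.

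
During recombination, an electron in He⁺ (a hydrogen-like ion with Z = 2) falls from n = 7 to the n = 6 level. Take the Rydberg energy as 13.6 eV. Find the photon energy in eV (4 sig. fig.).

0.4009 eV

The Bohr energies scale as Z², so for Z = 2: E_n = −54.40/n² eV.
E_7 = −54.40/49 = −1.110 eV and E_6 = −54.40/36 = −1.511 eV.
The photon energy is |E_7 − E_6| = 0.4009 eV.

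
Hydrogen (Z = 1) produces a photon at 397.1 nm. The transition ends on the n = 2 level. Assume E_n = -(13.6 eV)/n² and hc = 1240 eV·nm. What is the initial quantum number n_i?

The photon energy is ΔE = hc/λ = 1240 / 397.1 = 3.123 eV.
With Z = 1, ΔE = 13.60 × (1/n_f² − 1/n_i²), so 1/n_f² − 1/n_i² = 0.2296.
With n_f = 2: 1/n_i² = 1/4 − 0.2296 = 0.02039, so n_i ≈ 7.00.

n_i = 7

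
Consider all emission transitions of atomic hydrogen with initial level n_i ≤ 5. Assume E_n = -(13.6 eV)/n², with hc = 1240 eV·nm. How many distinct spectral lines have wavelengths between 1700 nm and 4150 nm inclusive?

2

Enumerate all n_i → n_f pairs with 1 ≤ n_f < n_i ≤ 5 and compute λ = 1240 / [13.6·1·(1/n_f² − 1/n_i²)].
Lines falling in [1700, 4150] nm: 4→3 (1876 nm), 5→4 (4052 nm).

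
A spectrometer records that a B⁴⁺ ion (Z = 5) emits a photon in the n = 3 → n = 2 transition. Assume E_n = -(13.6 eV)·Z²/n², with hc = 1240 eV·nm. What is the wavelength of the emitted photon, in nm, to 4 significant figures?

26.26 nm

For Z = 5 the level energies scale as Z², so the effective Rydberg energy is 13.6 × 25 = 340.0 eV.
ΔE = 340.0 × (1/2² − 1/3²) = 340.0 × 0.1389 = 47.22 eV.
λ = hc/ΔE = 1240 / 47.22 = 26.26 nm.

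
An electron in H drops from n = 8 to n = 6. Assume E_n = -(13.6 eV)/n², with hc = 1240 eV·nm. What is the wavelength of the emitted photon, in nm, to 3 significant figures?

7500 nm

ΔE = 13.60 × (1/6² − 1/8²) = 13.60 × 0.01215 = 0.1653 eV.
λ = hc/ΔE = 1240 / 0.1653 = 7500 nm.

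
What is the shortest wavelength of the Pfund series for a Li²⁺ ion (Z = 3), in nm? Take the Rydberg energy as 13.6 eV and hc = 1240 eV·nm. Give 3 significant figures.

The Pfund series has lower level n_f = 5; the series limit corresponds to n_i → ∞.
ΔE_max = 13.6 × 9 / 5² = 4.896 eV.
λ_min = 1240 / 4.896 = 253 nm.

253 nm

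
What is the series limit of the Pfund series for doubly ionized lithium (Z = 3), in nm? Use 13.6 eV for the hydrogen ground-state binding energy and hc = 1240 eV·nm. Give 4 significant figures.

253.3 nm

The Pfund series has lower level n_f = 5; the series limit corresponds to n_i → ∞.
ΔE_max = 13.6 × 9 / 5² = 4.896 eV.
λ_min = 1240 / 4.896 = 253.3 nm.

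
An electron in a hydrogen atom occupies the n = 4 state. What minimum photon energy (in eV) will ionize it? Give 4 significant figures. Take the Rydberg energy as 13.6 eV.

0.8500 eV

E_4 = −13.60/16 = −0.8500 eV, so ionization (to E = 0) requires 0.8500 eV.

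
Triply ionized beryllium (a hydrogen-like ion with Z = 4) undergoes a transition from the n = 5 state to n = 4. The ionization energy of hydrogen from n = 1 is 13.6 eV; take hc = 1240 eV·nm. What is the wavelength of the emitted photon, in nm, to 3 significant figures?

253 nm

For Z = 4 the level energies scale as Z², so the effective Rydberg energy is 13.6 × 16 = 217.6 eV.
ΔE = 217.6 × (1/4² − 1/5²) = 217.6 × 0.02250 = 4.896 eV.
λ = hc/ΔE = 1240 / 4.896 = 253 nm.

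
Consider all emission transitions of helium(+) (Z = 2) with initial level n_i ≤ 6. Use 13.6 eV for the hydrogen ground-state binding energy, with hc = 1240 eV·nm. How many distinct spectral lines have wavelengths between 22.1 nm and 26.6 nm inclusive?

Enumerate all n_i → n_f pairs with 1 ≤ n_f < n_i ≤ 6 and compute λ = 1240 / [13.6·4·(1/n_f² − 1/n_i²)].
Lines falling in [22.1, 26.6] nm: 6→1 (23.45 nm), 5→1 (23.74 nm), 4→1 (24.31 nm), 3→1 (25.64 nm).

4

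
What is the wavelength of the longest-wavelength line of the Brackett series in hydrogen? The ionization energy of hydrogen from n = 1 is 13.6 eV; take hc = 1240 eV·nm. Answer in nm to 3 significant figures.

The Brackett series terminates on n_f = 4; the first line has n_i = 4+1 = 5.
ΔE = 13.60 × (1/4² − 1/5²) = 0.3060 eV.
λ = 1240 / 0.3060 = 4050 nm.

4050 nm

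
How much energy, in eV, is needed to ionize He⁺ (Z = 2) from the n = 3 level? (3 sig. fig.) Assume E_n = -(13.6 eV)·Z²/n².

6.04 eV

E_n = −13.6 Z²/n² = −54.40/n² eV for Z = 2.
E_3 = −54.40/9 = −6.04 eV, so ionization (to E = 0) requires 6.04 eV.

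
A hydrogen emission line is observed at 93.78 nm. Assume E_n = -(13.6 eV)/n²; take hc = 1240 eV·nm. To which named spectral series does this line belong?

Lyman

ΔE = 1240/93.78 = 13.22 eV.
This matches 13.6 × (1/1² − 1/6²), so n_f = 1: the Lyman series.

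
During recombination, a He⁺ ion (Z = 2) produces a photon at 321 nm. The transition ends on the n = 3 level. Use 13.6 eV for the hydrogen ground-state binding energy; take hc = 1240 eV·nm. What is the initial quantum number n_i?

The photon energy is ΔE = hc/λ = 1240 / 321 = 3.863 eV.
With Z = 2, ΔE = 54.40 × (1/n_f² − 1/n_i²), so 1/n_f² − 1/n_i² = 0.07101.
With n_f = 3: 1/n_i² = 1/9 − 0.07101 = 0.04010, so n_i ≈ 4.99.

n_i = 5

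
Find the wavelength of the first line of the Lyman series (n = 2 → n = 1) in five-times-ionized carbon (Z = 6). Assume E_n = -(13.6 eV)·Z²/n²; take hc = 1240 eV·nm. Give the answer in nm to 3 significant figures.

3.38 nm

The Lyman series terminates on n_f = 1; the first line has n_i = 1+1 = 2.
ΔE = 489.6 × (1/1² − 1/2²) = 367.2 eV.
λ = 1240 / 367.2 = 3.38 nm.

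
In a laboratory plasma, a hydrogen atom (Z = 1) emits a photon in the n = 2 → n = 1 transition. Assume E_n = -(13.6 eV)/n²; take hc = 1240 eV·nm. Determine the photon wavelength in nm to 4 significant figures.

121.6 nm

ΔE = 13.60 × (1/1² − 1/2²) = 13.60 × 0.7500 = 10.20 eV.
λ = hc/ΔE = 1240 / 10.20 = 121.6 nm.
This line belongs to the Lyman series.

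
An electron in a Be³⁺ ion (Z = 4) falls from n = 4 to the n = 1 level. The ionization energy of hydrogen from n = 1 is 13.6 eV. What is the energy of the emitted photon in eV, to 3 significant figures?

204 eV

The Bohr energies scale as Z², so for Z = 4: E_n = −217.6/n² eV.
E_4 = −217.6/16 = −13.60 eV and E_1 = −217.6/1 = −217.6 eV.
The photon energy is |E_4 − E_1| = 204 eV.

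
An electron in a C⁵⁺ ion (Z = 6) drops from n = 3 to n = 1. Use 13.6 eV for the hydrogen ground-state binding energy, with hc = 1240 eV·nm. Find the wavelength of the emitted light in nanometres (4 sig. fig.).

For Z = 6 the level energies scale as Z², so the effective Rydberg energy is 13.6 × 36 = 489.6 eV.
ΔE = 489.6 × (1/1² − 1/3²) = 489.6 × 0.8889 = 435.2 eV.
λ = hc/ΔE = 1240 / 435.2 = 2.849 nm.

2.849 nm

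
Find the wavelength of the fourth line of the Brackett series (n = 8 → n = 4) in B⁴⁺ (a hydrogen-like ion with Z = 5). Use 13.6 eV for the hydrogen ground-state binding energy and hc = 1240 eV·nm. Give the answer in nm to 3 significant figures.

The Brackett series terminates on n_f = 4; the fourth line has n_i = 4+4 = 8.
ΔE = 340.0 × (1/4² − 1/8²) = 15.94 eV.
λ = 1240 / 15.94 = 77.8 nm.

77.8 nm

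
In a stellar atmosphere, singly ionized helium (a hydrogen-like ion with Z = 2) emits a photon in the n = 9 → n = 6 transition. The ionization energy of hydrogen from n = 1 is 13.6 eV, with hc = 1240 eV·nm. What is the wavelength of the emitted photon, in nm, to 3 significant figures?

For Z = 2 the level energies scale as Z², so the effective Rydberg energy is 13.6 × 4 = 54.40 eV.
ΔE = 54.40 × (1/6² − 1/9²) = 54.40 × 0.01543 = 0.8395 eV.
λ = hc/ΔE = 1240 / 0.8395 = 1480 nm.

1480 nm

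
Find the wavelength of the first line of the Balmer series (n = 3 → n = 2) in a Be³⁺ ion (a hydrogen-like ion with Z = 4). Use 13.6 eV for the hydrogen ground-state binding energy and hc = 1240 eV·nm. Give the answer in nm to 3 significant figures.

The Balmer series terminates on n_f = 2; the first line has n_i = 2+1 = 3.
ΔE = 217.6 × (1/2² − 1/3²) = 30.22 eV.
λ = 1240 / 30.22 = 41.0 nm.

41.0 nm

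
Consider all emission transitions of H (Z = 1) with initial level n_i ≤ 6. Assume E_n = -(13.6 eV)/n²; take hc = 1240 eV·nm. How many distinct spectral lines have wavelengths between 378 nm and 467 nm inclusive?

2

Enumerate all n_i → n_f pairs with 1 ≤ n_f < n_i ≤ 6 and compute λ = 1240 / [13.6·1·(1/n_f² − 1/n_i²)].
Lines falling in [378, 467] nm: 6→2 (410.3 nm), 5→2 (434.2 nm).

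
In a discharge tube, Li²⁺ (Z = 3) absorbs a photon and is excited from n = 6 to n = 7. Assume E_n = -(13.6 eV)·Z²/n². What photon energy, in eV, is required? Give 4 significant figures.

0.9020 eV

The Bohr energies scale as Z², so for Z = 3: E_n = −122.4/n² eV.
E_7 = −122.4/49 = −2.498 eV and E_6 = −122.4/36 = −3.400 eV.
The photon energy is |E_7 − E_6| = 0.9020 eV.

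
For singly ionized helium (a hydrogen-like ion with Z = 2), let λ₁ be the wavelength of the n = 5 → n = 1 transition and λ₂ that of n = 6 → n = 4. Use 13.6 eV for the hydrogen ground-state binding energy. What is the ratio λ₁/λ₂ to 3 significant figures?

λ ∝ 1/ΔE ∝ 1/(1/n_f² − 1/n_i²), and the Z² and hc factors cancel in the ratio.
λ₁/λ₂ = (1/4² − 1/6²)/(1/1² − 1/5²) = 0.03472/0.9600 = 0.0362.

0.0362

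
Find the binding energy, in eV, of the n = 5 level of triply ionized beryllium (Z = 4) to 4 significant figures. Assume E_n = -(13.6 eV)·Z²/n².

8.704 eV

E_n = −13.6 Z²/n² = −217.6/n² eV for Z = 4.
E_5 = −217.6/25 = −8.704 eV, so ionization (to E = 0) requires 8.704 eV.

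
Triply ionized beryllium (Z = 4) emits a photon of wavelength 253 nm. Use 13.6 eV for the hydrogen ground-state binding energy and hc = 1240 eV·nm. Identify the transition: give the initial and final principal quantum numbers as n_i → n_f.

n_i = 5, n_f = 4

The photon energy is ΔE = hc/λ = 1240 / 253 = 4.901 eV.
With Z = 4, ΔE = 217.6 × (1/n_f² − 1/n_i²), so 1/n_f² − 1/n_i² = 0.02252.
Trying n_f = 4 gives 1/n_i² = 0.03998, i.e. n_i ≈ 5; this pair matches.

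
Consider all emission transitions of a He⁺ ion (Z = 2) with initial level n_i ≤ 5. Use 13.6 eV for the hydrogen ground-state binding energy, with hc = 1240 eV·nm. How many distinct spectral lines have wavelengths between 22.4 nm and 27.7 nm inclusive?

Enumerate all n_i → n_f pairs with 1 ≤ n_f < n_i ≤ 5 and compute λ = 1240 / [13.6·4·(1/n_f² − 1/n_i²)].
Lines falling in [22.4, 27.7] nm: 5→1 (23.74 nm), 4→1 (24.31 nm), 3→1 (25.64 nm).

3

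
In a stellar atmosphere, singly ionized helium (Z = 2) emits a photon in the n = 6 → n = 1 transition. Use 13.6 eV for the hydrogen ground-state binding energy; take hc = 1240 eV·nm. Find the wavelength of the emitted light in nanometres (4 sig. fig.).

23.45 nm

For Z = 2 the level energies scale as Z², so the effective Rydberg energy is 13.6 × 4 = 54.40 eV.
ΔE = 54.40 × (1/1² − 1/6²) = 54.40 × 0.9722 = 52.89 eV.
λ = hc/ΔE = 1240 / 52.89 = 23.45 nm.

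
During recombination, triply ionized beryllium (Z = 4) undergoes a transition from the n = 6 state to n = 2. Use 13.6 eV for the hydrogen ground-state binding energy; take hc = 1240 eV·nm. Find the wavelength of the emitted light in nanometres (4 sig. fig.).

25.64 nm

For Z = 4 the level energies scale as Z², so the effective Rydberg energy is 13.6 × 16 = 217.6 eV.
ΔE = 217.6 × (1/2² − 1/6²) = 217.6 × 0.2222 = 48.36 eV.
λ = hc/ΔE = 1240 / 48.36 = 25.64 nm.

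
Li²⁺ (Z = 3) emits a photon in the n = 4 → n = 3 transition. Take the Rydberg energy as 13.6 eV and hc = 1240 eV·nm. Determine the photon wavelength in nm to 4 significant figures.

208.4 nm

For Z = 3 the level energies scale as Z², so the effective Rydberg energy is 13.6 × 9 = 122.4 eV.
ΔE = 122.4 × (1/3² − 1/4²) = 122.4 × 0.04861 = 5.950 eV.
λ = hc/ΔE = 1240 / 5.950 = 208.4 nm.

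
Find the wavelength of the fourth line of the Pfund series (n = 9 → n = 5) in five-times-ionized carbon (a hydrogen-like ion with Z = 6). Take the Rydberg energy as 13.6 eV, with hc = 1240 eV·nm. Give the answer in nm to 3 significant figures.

The Pfund series terminates on n_f = 5; the fourth line has n_i = 5+4 = 9.
ΔE = 489.6 × (1/5² − 1/9²) = 13.54 eV.
λ = 1240 / 13.54 = 91.6 nm.

91.6 nm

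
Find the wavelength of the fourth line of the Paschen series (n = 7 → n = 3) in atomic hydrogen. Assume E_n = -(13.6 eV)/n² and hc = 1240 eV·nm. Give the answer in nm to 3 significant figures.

The Paschen series terminates on n_f = 3; the fourth line has n_i = 3+4 = 7.
ΔE = 13.60 × (1/3² − 1/7²) = 1.234 eV.
λ = 1240 / 1.234 = 1010 nm.

1010 nm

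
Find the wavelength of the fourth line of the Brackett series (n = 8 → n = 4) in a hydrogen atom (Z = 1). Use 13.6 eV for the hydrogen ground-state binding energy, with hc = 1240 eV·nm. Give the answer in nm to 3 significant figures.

1950 nm

The Brackett series terminates on n_f = 4; the fourth line has n_i = 4+4 = 8.
ΔE = 13.60 × (1/4² − 1/8²) = 0.6375 eV.
λ = 1240 / 0.6375 = 1950 nm.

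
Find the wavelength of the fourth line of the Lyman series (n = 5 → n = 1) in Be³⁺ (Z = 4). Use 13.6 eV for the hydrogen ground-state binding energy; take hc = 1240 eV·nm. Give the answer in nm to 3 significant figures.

5.94 nm

The Lyman series terminates on n_f = 1; the fourth line has n_i = 1+4 = 5.
ΔE = 217.6 × (1/1² − 1/5²) = 208.9 eV.
λ = 1240 / 208.9 = 5.94 nm.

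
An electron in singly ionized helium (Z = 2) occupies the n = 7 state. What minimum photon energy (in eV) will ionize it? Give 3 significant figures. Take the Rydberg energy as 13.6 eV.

E_n = −13.6 Z²/n² = −54.40/n² eV for Z = 2.
E_7 = −54.40/49 = −1.11 eV, so ionization (to E = 0) requires 1.11 eV.

1.11 eV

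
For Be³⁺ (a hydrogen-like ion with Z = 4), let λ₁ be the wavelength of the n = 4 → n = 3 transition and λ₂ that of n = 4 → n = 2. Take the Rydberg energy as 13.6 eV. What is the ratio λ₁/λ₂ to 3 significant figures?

λ ∝ 1/ΔE ∝ 1/(1/n_f² − 1/n_i²), and the Z² and hc factors cancel in the ratio.
λ₁/λ₂ = (1/2² − 1/4²)/(1/3² − 1/4²) = 0.1875/0.04861 = 3.86.

3.86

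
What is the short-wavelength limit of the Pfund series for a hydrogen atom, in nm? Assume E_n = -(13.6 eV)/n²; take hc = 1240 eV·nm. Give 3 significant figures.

2280 nm

The Pfund series has lower level n_f = 5; the series limit corresponds to n_i → ∞.
ΔE_max = 13.6 × 1 / 5² = 0.5440 eV.
λ_min = 1240 / 0.5440 = 2280 nm.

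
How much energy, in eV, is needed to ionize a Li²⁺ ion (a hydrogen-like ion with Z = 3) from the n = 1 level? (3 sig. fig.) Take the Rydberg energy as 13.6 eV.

E_n = −13.6 Z²/n² = −122.4/n² eV for Z = 3.
E_1 = −122.4/1 = −122 eV, so ionization (to E = 0) requires 122 eV.

122 eV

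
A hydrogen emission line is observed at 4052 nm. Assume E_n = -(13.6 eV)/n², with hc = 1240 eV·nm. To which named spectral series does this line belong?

ΔE = 1240/4052 = 0.3060 eV.
This matches 13.6 × (1/4² − 1/5²), so n_f = 4: the Brackett series.

Brackett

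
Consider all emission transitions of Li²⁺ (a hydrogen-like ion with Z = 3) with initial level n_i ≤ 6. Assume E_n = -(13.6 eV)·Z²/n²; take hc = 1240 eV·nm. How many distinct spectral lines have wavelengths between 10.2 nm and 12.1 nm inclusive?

Enumerate all n_i → n_f pairs with 1 ≤ n_f < n_i ≤ 6 and compute λ = 1240 / [13.6·9·(1/n_f² − 1/n_i²)].
Lines falling in [10.2, 12.1] nm: 6→1 (10.42 nm), 5→1 (10.55 nm), 4→1 (10.81 nm), 3→1 (11.40 nm).

4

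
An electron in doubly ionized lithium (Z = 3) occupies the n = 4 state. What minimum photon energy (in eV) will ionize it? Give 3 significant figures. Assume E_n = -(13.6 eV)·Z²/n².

E_n = −13.6 Z²/n² = −122.4/n² eV for Z = 3.
E_4 = −122.4/16 = −7.65 eV, so ionization (to E = 0) requires 7.65 eV.

7.65 eV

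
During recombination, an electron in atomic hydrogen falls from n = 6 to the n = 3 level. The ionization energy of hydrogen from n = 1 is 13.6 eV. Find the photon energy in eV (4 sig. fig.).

1.133 eV

E_6 = −13.60/36 = −0.3778 eV and E_3 = −13.60/9 = −1.511 eV.
The photon energy is |E_6 − E_3| = 1.133 eV.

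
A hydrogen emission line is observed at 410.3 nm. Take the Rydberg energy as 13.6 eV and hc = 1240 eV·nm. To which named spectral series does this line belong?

Balmer

ΔE = 1240/410.3 = 3.022 eV.
This matches 13.6 × (1/2² − 1/6²), so n_f = 2: the Balmer series.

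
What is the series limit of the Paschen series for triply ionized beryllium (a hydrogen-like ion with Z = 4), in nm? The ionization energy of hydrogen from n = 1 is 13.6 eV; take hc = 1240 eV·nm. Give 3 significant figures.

The Paschen series has lower level n_f = 3; the series limit corresponds to n_i → ∞.
ΔE_max = 13.6 × 16 / 3² = 24.18 eV.
λ_min = 1240 / 24.18 = 51.3 nm.

51.3 nm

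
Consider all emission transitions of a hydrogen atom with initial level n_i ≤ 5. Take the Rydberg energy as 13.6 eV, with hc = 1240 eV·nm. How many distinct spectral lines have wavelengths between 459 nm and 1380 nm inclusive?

Enumerate all n_i → n_f pairs with 1 ≤ n_f < n_i ≤ 5 and compute λ = 1240 / [13.6·1·(1/n_f² − 1/n_i²)].
Lines falling in [459, 1380] nm: 4→2 (486.3 nm), 3→2 (656.5 nm), 5→3 (1282 nm).

3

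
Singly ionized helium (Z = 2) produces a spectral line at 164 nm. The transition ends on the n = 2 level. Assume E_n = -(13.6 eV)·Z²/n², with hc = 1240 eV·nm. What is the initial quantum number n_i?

n_i = 3

The photon energy is ΔE = hc/λ = 1240 / 164 = 7.561 eV.
With Z = 2, ΔE = 54.40 × (1/n_f² − 1/n_i²), so 1/n_f² − 1/n_i² = 0.1390.
With n_f = 2: 1/n_i² = 1/4 − 0.1390 = 0.1110, so n_i ≈ 3.00.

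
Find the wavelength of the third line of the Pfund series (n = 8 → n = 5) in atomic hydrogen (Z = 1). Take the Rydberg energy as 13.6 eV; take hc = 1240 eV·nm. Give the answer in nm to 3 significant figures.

3740 nm

The Pfund series terminates on n_f = 5; the third line has n_i = 5+3 = 8.
ΔE = 13.60 × (1/5² − 1/8²) = 0.3315 eV.
λ = 1240 / 0.3315 = 3740 nm.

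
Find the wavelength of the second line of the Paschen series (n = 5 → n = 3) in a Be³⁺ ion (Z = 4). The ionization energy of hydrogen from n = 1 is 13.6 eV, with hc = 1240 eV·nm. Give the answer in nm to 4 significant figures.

80.14 nm

The Paschen series terminates on n_f = 3; the second line has n_i = 3+2 = 5.
ΔE = 217.6 × (1/3² − 1/5²) = 15.47 eV.
λ = 1240 / 15.47 = 80.14 nm.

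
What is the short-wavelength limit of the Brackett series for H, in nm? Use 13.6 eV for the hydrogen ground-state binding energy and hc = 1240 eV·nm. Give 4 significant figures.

1459 nm

The Brackett series has lower level n_f = 4; the series limit corresponds to n_i → ∞.
ΔE_max = 13.6 × 1 / 4² = 0.8500 eV.
λ_min = 1240 / 0.8500 = 1459 nm.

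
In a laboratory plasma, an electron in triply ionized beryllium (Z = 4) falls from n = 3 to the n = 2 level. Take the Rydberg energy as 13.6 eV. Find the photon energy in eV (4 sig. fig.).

The Bohr energies scale as Z², so for Z = 4: E_n = −217.6/n² eV.
E_3 = −217.6/9 = −24.18 eV and E_2 = −217.6/4 = −54.40 eV.
The photon energy is |E_3 − E_2| = 30.22 eV.

30.22 eV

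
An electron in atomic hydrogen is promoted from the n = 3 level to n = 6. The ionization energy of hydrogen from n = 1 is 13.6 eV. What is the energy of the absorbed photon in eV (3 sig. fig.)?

E_6 = −13.60/36 = −0.3778 eV and E_3 = −13.60/9 = −1.511 eV.
The photon energy is |E_6 − E_3| = 1.13 eV.

1.13 eV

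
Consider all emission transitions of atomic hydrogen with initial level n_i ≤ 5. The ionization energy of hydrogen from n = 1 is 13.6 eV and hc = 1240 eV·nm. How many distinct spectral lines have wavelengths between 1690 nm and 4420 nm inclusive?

2

Enumerate all n_i → n_f pairs with 1 ≤ n_f < n_i ≤ 5 and compute λ = 1240 / [13.6·1·(1/n_f² − 1/n_i²)].
Lines falling in [1690, 4420] nm: 4→3 (1876 nm), 5→4 (4052 nm).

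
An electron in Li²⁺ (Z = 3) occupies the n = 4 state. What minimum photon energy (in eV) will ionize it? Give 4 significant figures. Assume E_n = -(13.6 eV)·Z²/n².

E_n = −13.6 Z²/n² = −122.4/n² eV for Z = 3.
E_4 = −122.4/16 = −7.650 eV, so ionization (to E = 0) requires 7.650 eV.

7.650 eV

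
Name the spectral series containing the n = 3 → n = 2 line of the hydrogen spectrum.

Balmer

The series is set by the lower level: n_f = 2 is the Balmer series.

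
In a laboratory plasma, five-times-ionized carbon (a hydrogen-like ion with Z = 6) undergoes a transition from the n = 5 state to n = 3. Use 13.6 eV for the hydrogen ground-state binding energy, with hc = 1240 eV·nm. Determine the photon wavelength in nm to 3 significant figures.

35.6 nm

For Z = 6 the level energies scale as Z², so the effective Rydberg energy is 13.6 × 36 = 489.6 eV.
ΔE = 489.6 × (1/3² − 1/5²) = 489.6 × 0.07111 = 34.82 eV.
λ = hc/ΔE = 1240 / 34.82 = 35.6 nm.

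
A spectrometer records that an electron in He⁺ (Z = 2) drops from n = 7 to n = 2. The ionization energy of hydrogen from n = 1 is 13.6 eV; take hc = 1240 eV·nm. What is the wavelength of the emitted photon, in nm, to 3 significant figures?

For Z = 2 the level energies scale as Z², so the effective Rydberg energy is 13.6 × 4 = 54.40 eV.
ΔE = 54.40 × (1/2² − 1/7²) = 54.40 × 0.2296 = 12.49 eV.
λ = hc/ΔE = 1240 / 12.49 = 99.3 nm.

99.3 nm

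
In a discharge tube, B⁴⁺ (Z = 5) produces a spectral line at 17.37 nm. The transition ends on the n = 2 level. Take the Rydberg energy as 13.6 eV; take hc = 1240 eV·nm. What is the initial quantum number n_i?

The photon energy is ΔE = hc/λ = 1240 / 17.37 = 71.39 eV.
With Z = 5, ΔE = 340.0 × (1/n_f² − 1/n_i²), so 1/n_f² − 1/n_i² = 0.2100.
With n_f = 2: 1/n_i² = 1/4 − 0.2100 = 0.04004, so n_i ≈ 5.00.

n_i = 5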